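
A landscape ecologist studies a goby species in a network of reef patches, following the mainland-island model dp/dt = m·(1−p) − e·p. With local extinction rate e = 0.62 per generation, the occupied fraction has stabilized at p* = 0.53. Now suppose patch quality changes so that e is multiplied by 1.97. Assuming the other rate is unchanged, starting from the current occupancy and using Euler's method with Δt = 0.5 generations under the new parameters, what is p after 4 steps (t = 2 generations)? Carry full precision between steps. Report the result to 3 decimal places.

0.364

Balance m(1−p*) = e·p* gives m = e·p*/(1−p*) = 0.62×0.53000/0.47000 = 0.69915.
Starting from p₀ = 0.53000; update p ← p + (dp/dt)·Δt with the new parameters.
t = 0.5: p = 0.53000 + (-0.15937) = 0.37063
t = 1: p = 0.37063 + (-0.00633) = 0.36430
t = 1.5: p = 0.36430 + (-0.00025) = 0.36405
t = 2: p = 0.36405 + (-0.00001) = 0.36404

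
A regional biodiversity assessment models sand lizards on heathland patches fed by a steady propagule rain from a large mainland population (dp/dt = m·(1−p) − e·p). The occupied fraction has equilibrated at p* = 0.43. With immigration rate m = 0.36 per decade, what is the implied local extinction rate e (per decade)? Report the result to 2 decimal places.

At equilibrium m(1−p*) = e·p*, so e = m(1−p*)/p*.
e = 0.36 × 0.5700 / 0.43 = 0.4772.

0.48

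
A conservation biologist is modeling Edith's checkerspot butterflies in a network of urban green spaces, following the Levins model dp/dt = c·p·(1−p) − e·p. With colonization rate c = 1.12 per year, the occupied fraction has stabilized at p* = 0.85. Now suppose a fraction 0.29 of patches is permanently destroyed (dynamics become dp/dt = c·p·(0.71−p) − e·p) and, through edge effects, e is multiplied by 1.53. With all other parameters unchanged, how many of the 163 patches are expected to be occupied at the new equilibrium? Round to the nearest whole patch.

78

Balance c(1−p*) = e gives e = 1.12×(1 − 0.85000) = 0.16800.
New p* = 0.71 − e/c = 0.71 − 0.25704/1.12000 = 0.48050.
Expected occupied = 163 × 0.48050 = 78.32 ≈ 78.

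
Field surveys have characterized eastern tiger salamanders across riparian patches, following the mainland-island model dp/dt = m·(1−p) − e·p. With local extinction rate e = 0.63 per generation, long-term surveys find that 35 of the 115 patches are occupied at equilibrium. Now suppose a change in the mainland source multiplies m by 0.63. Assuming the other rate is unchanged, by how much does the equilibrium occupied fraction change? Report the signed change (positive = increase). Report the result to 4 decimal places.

-0.0883

Observed p* = 35/115 = 0.30435.
Balance m(1−p*) = e·p* gives m = e·p*/(1−p*) = 0.63×0.30435/0.69565 = 0.27563.
New p* = m/(m+e) = 0.17365/(0.17365+0.63000) = 0.21608.
Δp* = 0.21608 − 0.30435 = -0.08827.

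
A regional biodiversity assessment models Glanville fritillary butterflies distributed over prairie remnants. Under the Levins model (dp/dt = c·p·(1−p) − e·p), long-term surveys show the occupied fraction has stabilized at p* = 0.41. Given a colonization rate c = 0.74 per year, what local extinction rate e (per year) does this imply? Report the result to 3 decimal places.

At equilibrium c(1−p*) = e.
e = 0.74 × (1 − 0.41) = 0.74 × 0.5900 = 0.4366.

0.437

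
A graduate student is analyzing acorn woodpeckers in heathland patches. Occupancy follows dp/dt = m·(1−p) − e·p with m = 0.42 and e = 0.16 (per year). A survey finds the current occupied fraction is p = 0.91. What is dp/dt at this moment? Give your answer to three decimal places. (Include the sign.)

Colonization term: m·(1−p) = 0.42×0.0900 = 0.03780.
Extinction term: e·p = 0.14560.
dp/dt = 0.03780 − 0.14560 = -0.10780.

-0.108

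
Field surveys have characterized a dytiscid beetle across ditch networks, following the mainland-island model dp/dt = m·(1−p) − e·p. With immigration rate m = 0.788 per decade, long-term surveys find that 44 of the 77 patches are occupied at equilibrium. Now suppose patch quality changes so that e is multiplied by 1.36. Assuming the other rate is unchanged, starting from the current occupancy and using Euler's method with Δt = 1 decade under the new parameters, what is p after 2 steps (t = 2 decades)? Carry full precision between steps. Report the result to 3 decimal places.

Observed p* = 44/77 = 0.57143.
Balance m(1−p*) = e·p* gives e = m(1−p*)/p* = 0.788×0.42857/0.57143 = 0.59100.
Starting from p₀ = 0.57143; update p ← p + (dp/dt)·Δt with the new parameters.
t = 1: p = 0.57143 + (-0.12158) = 0.44985
t = 2: p = 0.44985 + (+0.07194) = 0.52180

0.522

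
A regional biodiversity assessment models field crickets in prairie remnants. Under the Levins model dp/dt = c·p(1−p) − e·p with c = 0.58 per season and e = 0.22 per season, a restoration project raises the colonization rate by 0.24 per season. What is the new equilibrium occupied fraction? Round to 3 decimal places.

Before: p* = 1 − 0.22/0.58 = 0.6207.
After the change, c = 0.82, e = 0.22, so p* = 1 − 0.22/0.82 = 0.7317.

0.732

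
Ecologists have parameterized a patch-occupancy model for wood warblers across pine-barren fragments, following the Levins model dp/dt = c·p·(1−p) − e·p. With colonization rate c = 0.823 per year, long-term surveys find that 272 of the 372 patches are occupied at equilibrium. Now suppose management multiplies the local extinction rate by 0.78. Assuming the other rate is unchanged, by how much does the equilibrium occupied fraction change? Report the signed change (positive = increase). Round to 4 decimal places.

0.0591

Observed p* = 272/372 = 0.73118.
Balance c(1−p*) = e gives e = 0.823×(1 − 0.73118) = 0.22124.
New p* = 1 − e/c = 1 − 0.17257/0.82300 = 0.79032.
Δp* = 0.79032 − 0.73118 = +0.05914.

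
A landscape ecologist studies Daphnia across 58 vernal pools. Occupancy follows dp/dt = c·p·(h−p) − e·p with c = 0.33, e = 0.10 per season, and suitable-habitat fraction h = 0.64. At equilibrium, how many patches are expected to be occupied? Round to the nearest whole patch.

20

p* = h − e/c = 0.64 − 0.3030 = 0.3370.
Expected occupied patches = N × p* = 58 × 0.3370 = 19.54 ≈ 20.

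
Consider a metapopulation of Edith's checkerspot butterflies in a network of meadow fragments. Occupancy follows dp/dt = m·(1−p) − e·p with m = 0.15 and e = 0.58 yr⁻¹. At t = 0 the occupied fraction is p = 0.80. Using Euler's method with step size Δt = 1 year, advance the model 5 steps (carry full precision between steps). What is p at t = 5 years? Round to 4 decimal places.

0.2063

Update rule: p ← p + [m·(1−p) − e·p]·Δt with Δt = 1.
p: 0.80000 → 0.36600  (Δp = -0.43400)
p: 0.36600 → 0.24882  (Δp = -0.11718)
p: 0.24882 → 0.21718  (Δp = -0.03164)
p: 0.21718 → 0.20864  (Δp = -0.00854)
p: 0.20864 → 0.20633  (Δp = -0.00231)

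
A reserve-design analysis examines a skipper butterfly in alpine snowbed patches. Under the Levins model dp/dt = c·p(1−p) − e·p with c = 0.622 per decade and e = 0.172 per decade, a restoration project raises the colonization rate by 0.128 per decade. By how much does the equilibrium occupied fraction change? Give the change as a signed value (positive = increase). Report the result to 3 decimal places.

Before: p* = 1 − 0.172/0.622 = 0.7235.
After the change, c = 0.75, e = 0.172, so p* = 1 − 0.172/0.75 = 0.7707.
Δp* = 0.7707 − 0.7235 = +0.0472.

0.047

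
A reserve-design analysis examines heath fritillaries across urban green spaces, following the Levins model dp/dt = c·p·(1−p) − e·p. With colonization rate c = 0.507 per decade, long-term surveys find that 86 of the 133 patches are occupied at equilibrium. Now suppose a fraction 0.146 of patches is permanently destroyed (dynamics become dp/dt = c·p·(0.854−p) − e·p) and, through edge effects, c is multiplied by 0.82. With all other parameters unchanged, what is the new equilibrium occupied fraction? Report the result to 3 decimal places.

0.423

Observed p* = 86/133 = 0.64662.
Balance c(1−p*) = e gives e = 0.507×(1 − 0.64662) = 0.17916.
New p* = 0.854 − e/c = 0.854 − 0.17916/0.41574 = 0.42306.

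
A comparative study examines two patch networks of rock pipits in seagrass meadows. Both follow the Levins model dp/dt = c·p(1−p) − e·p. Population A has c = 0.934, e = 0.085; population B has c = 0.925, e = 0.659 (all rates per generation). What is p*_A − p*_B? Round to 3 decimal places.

A: p*_A = 1 − 0.085/0.934 = 0.9090.
B: p*_B = 1 − 0.659/0.925 = 0.2876.
p*_A − p*_B = 0.9090 − 0.2876 = 0.6214.

0.621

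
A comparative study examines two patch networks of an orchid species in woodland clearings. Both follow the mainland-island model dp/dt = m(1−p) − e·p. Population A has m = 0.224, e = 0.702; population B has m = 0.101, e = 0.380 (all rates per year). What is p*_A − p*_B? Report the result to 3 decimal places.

A: p*_A = m/(m+e) = 0.224/0.9260 = 0.2419.
B: p*_B = 0.101/0.4810 = 0.2100.
p*_A − p*_B = 0.2419 − 0.2100 = 0.0319.

0.032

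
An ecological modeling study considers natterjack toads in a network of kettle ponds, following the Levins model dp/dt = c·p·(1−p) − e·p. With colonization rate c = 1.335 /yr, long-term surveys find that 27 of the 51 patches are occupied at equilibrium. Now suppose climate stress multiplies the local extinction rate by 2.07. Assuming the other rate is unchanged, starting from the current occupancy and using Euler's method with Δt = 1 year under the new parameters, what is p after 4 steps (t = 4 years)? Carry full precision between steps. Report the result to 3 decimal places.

Observed p* = 27/51 = 0.52941.
Balance c(1−p*) = e gives e = 1.335×(1 − 0.52941) = 0.62824.
Starting from p₀ = 0.52941; update p ← p + (dp/dt)·Δt with the new parameters.
step 1: Δp = -0.35588, p = 0.17353
step 2: Δp = -0.03421, p = 0.13933
step 3: Δp = -0.02110, p = 0.11823
step 4: Δp = -0.01458, p = 0.10365

0.104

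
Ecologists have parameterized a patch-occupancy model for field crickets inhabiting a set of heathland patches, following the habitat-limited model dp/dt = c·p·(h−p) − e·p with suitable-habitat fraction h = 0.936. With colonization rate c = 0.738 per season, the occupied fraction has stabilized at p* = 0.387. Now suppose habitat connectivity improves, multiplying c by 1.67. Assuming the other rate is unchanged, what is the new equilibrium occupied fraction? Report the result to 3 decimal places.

0.607

Balance c(h−p*) = e gives e = 0.738×(0.936 − 0.38700) = 0.40516.
New p* = 0.936 − e/c = 0.936 − 0.40516/1.23246 = 0.60726.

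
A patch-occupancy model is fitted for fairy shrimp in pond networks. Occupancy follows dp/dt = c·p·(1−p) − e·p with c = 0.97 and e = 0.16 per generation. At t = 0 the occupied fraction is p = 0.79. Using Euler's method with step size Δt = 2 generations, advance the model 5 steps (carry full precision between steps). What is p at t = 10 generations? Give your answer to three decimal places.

Update rule: p ← p + [c·p·(1−p) − e·p]·Δt with Δt = 2.
p: 0.79000 → 0.85905  (Δp = +0.06905)
p: 0.85905 → 0.81906  (Δp = -0.03999)
p: 0.81906 → 0.84447  (Δp = +0.02541)
p: 0.84447 → 0.82904  (Δp = -0.01543)
p: 0.82904 → 0.83871  (Δp = +0.00967)

0.839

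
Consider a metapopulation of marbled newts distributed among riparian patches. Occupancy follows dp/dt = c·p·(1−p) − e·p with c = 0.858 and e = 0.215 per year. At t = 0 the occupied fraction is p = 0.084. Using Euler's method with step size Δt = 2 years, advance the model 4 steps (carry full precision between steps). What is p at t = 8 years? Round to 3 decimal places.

0.753

Update rule: p ← p + [c·p·(1−p) − e·p]·Δt with Δt = 2.
t = 2: p = 0.08400 + (+0.09592) = 0.17992
t = 4: p = 0.17992 + (+0.17583) = 0.35574
t = 6: p = 0.35574 + (+0.24032) = 0.59606
t = 8: p = 0.59606 + (+0.15686) = 0.75292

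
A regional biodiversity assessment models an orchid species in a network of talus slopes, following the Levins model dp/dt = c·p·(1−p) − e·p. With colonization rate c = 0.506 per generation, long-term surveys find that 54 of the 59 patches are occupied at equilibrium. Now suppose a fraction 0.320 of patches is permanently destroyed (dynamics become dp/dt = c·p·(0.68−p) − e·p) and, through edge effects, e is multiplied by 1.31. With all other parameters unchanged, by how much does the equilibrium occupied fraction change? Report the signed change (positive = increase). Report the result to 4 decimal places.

Observed p* = 54/59 = 0.91525.
Balance c(1−p*) = e gives e = 0.506×(1 − 0.91525) = 0.04288.
New p* = 0.68 − e/c = 0.68 − 0.05617/0.50600 = 0.56899.
Δp* = 0.56899 − 0.91525 = -0.34626.

-0.3463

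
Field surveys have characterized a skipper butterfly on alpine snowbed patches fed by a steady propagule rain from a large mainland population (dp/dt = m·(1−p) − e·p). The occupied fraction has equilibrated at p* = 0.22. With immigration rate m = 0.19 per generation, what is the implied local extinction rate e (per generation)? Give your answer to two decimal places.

At equilibrium m(1−p*) = e·p*, so e = m(1−p*)/p*.
e = 0.19 × 0.7800 / 0.22 = 0.6736.

0.67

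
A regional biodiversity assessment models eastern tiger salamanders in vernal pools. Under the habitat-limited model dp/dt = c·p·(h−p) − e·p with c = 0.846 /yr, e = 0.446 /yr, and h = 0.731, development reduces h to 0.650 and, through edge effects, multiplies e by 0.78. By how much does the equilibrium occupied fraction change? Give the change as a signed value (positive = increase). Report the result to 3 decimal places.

0.035

Before: p* = h − e/c = 0.731 − 0.446/0.846 = 0.731 − 0.5272 = 0.2038.
After: c = 0.846, e = 0.34788, h = 0.650; p* = 0.650 − 0.34788/0.846 = 0.2388.
Δp* = 0.2388 − 0.2038 = +0.0350.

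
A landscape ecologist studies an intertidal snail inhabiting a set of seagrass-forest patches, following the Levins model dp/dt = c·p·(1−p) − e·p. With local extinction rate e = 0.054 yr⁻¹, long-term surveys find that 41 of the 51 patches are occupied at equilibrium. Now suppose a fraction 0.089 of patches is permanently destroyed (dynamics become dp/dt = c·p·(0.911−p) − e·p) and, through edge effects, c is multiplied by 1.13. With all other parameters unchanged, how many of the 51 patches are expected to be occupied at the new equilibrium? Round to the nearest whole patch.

Observed p* = 41/51 = 0.80392.
Balance c(1−p*) = e gives c = e/(1 − 0.80392) = 0.054/0.19608 = 0.27540.
New p* = 0.911 − e/c = 0.911 − 0.05400/0.31120 = 0.73748.
Expected occupied = 51 × 0.73748 = 37.61 ≈ 38.

38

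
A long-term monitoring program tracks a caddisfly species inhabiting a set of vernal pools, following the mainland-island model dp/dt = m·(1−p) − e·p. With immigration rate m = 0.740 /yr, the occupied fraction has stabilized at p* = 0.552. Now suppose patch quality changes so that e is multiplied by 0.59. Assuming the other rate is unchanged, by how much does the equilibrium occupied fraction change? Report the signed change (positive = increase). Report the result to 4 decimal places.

0.1242

Balance m(1−p*) = e·p* gives e = m(1−p*)/p* = 0.740×0.44800/0.55200 = 0.60058.
New p* = m/(m+e) = 0.74000/(0.74000+0.35434) = 0.67621.
Δp* = 0.67621 − 0.55200 = +0.12421.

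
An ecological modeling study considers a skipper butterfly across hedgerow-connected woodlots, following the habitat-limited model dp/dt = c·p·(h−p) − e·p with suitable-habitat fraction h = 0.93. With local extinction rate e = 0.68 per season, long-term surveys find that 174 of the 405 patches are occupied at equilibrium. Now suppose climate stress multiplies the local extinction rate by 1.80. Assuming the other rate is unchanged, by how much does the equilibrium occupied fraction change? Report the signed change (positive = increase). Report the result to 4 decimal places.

Observed p* = 174/405 = 0.42963.
Balance c(h−p*) = e gives c = e/(0.93 − 0.42963) = 0.68/0.50037 = 1.35899.
New p* = 0.93 − e/c = 0.93 − 1.22400/1.35899 = 0.02933.
Δp* = 0.02933 − 0.42963 = -0.40030.

-0.4003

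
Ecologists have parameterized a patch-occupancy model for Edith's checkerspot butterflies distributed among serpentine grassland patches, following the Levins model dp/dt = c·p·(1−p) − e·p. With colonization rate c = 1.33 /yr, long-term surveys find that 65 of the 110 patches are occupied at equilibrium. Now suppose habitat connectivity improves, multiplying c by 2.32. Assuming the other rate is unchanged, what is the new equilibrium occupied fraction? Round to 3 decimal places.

0.824

Observed p* = 65/110 = 0.59091.
Balance c(1−p*) = e gives e = 1.33×(1 − 0.59091) = 0.54409.
New p* = 1 − e/c = 1 − 0.54409/3.08560 = 0.82367.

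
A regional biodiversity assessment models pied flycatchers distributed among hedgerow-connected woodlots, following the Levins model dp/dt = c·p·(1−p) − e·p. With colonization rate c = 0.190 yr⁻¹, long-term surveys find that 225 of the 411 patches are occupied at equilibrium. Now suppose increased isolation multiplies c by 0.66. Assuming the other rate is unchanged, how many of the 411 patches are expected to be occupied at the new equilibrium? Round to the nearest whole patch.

129

Observed p* = 225/411 = 0.54745.
Balance c(1−p*) = e gives e = 0.190×(1 − 0.54745) = 0.08598.
New p* = 1 − e/c = 1 − 0.08598/0.12540 = 0.31435.
Expected occupied = 411 × 0.31435 = 129.20 ≈ 129.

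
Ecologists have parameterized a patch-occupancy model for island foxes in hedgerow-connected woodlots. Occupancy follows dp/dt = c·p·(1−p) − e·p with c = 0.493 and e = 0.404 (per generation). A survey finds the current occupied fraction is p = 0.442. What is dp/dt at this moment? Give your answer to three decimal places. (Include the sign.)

-0.057

Colonization term: c·p·(1−p) = 0.493×0.442×0.5580 = 0.12159.
Extinction term: e·p = 0.17857.
dp/dt = 0.12159 − 0.17857 = -0.05698.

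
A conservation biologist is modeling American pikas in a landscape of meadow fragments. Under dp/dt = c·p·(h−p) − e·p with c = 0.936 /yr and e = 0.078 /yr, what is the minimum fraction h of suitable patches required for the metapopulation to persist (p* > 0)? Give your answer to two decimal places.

p* = h − e/c is positive only when h > e/c.
h_min = e/c = 0.078/0.936 = 0.0833.

0.08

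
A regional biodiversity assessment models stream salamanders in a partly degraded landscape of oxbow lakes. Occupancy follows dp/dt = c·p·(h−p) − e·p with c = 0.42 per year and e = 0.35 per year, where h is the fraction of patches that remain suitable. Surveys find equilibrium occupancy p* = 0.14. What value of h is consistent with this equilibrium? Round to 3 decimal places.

At equilibrium c(h−p*) = e, so h = p* + e/c.
h = 0.14 + 0.35/0.42 = 0.14 + 0.8333 = 0.9733.

0.973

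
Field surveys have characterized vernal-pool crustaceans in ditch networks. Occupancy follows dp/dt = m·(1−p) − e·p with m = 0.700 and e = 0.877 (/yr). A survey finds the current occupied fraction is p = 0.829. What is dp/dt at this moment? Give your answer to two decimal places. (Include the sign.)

-0.61

Colonization term: m·(1−p) = 0.700×0.1710 = 0.11970.
Extinction term: e·p = 0.72703.
dp/dt = 0.11970 − 0.72703 = -0.60733.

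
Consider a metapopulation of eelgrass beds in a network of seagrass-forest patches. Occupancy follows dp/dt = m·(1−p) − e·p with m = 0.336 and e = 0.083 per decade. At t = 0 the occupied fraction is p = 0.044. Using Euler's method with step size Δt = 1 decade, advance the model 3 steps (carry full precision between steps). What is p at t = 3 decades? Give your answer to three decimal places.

0.653

Update rule: p ← p + [m·(1−p) − e·p]·Δt with Δt = 1.
p: 0.04400 → 0.36156  (Δp = +0.31756)
p: 0.36156 → 0.54607  (Δp = +0.18450)
p: 0.54607 → 0.65327  (Δp = +0.10720)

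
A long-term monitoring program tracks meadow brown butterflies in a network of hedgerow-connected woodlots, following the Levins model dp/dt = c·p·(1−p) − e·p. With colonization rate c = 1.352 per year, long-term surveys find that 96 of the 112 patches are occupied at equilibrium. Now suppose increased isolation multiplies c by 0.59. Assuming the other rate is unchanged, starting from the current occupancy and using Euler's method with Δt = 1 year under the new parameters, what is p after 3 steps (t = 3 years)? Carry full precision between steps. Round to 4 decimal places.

Observed p* = 96/112 = 0.85714.
Balance c(1−p*) = e gives e = 1.352×(1 − 0.85714) = 0.19314.
Starting from p₀ = 0.85714; update p ← p + (dp/dt)·Δt with the new parameters.
t = 1: p = 0.85714 + (-0.06788) = 0.78927
t = 2: p = 0.78927 + (-0.01977) = 0.76950
t = 3: p = 0.76950 + (-0.00714) = 0.76236

0.7624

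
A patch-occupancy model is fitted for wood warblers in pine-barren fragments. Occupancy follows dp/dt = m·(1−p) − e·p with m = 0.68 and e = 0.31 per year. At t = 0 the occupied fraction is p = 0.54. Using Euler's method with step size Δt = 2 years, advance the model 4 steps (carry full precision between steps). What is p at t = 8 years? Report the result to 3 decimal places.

0.551

Update rule: p ← p + [m·(1−p) − e·p]·Δt with Δt = 2.
p: 0.54000 → 0.83080  (Δp = +0.29080)
p: 0.83080 → 0.54582  (Δp = -0.28498)
p: 0.54582 → 0.82510  (Δp = +0.27928)
p: 0.82510 → 0.55140  (Δp = -0.27370)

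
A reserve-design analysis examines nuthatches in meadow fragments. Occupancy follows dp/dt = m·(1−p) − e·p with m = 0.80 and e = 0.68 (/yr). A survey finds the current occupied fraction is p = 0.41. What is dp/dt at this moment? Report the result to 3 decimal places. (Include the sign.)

Colonization term: m·(1−p) = 0.80×0.5900 = 0.47200.
Extinction term: e·p = 0.27880.
dp/dt = 0.47200 − 0.27880 = 0.19320.

0.193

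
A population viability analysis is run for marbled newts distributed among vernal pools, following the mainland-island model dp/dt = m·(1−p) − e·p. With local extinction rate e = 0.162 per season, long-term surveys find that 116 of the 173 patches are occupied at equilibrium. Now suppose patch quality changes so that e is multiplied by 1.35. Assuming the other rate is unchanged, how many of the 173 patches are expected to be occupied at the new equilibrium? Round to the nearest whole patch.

104

Observed p* = 116/173 = 0.67052.
Balance m(1−p*) = e·p* gives m = e·p*/(1−p*) = 0.162×0.67052/0.32948 = 0.32968.
New p* = m/(m+e) = 0.32968/(0.32968+0.21870) = 0.60119.
Expected occupied = 173 × 0.60119 = 104.01 ≈ 104.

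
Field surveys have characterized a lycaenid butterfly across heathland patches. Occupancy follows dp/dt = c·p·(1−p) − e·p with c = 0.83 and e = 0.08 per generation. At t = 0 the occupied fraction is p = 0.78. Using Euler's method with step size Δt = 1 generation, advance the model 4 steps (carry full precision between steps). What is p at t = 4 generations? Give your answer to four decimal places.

0.9028

Update rule: p ← p + [c·p·(1−p) − e·p]·Δt with Δt = 1.
p: 0.78000 → 0.86003  (Δp = +0.08003)
p: 0.86003 → 0.89114  (Δp = +0.03111)
p: 0.89114 → 0.90037  (Δp = +0.00923)
p: 0.90037 → 0.90279  (Δp = +0.00243)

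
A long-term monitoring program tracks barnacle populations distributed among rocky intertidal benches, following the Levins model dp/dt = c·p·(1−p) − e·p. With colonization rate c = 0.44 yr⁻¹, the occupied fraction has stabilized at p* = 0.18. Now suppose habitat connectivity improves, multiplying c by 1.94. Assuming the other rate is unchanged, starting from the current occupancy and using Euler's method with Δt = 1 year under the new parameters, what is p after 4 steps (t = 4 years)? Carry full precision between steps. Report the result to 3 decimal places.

0.445

Balance c(1−p*) = e gives e = 0.44×(1 − 0.18000) = 0.36080.
Starting from p₀ = 0.18000; update p ← p + (dp/dt)·Δt with the new parameters.
  1  |  dp/dt·Δt = +0.061047  |  p_1 = 0.241047
  2  |  dp/dt·Δt = +0.069191  |  p_2 = 0.310238
  3  |  dp/dt·Δt = +0.070728  |  p_3 = 0.380966
  4  |  dp/dt·Δt = +0.063853  |  p_4 = 0.444819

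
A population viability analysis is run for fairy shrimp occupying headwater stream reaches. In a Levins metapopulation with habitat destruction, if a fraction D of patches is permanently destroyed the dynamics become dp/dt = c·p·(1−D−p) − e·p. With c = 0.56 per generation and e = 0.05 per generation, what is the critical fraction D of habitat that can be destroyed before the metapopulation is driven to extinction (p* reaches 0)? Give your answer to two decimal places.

The nontrivial equilibrium is p* = (1−D) − e/c; extinction occurs when this hits zero.
So D_crit = 1 − e/c = 1 − 0.05/0.56 = 1 − 0.0893 = 0.9107.
This equals the undisturbed p*, a classic result of Lande's extension.

0.91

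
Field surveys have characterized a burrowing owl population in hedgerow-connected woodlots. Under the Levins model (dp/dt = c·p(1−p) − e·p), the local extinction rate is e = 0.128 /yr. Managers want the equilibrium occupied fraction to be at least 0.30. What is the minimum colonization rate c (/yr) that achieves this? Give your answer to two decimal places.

p* = 1 − e/c ≥ 0.30 requires e/c ≤ 0.7000, i.e. c ≥ e/0.7000.
c_min = 0.128/0.7000 = 0.1829.

0.18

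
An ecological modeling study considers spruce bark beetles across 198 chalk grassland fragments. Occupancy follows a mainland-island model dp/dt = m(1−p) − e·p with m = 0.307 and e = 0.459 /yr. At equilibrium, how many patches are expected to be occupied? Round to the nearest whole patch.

p* = m/(m+e) = 0.307/0.7660 = 0.4008.
Expected occupied patches = N × p* = 198 × 0.4008 = 79.36 ≈ 79.

79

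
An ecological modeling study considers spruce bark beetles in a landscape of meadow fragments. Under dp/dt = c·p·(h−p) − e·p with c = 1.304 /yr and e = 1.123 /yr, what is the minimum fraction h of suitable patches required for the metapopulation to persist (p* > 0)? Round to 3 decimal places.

0.861

p* = h − e/c is positive only when h > e/c.
h_min = e/c = 1.123/1.304 = 0.8612.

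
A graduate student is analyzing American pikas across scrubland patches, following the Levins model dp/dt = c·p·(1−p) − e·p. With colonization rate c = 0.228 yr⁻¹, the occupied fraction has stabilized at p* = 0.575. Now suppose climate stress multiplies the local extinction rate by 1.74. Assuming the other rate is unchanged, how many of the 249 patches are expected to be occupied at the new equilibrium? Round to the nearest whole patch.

65

Balance c(1−p*) = e gives e = 0.228×(1 − 0.57500) = 0.09690.
New p* = 1 − e/c = 1 − 0.16861/0.22800 = 0.26048.
Expected occupied = 249 × 0.26048 = 64.86 ≈ 65.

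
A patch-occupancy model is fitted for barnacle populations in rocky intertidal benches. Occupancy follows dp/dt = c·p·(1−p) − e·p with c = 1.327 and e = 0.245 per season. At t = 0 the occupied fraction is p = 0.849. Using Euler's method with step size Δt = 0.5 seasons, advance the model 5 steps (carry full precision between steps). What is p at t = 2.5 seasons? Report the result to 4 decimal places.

Update rule: p ← p + [c·p·(1−p) − e·p]·Δt with Δt = 0.5.
  1  |  dp/dt·Δt = -0.018942  |  p_1 = 0.830058
  2  |  dp/dt·Δt = -0.008087  |  p_2 = 0.821970
  3  |  dp/dt·Δt = -0.003598  |  p_3 = 0.818372
  4  |  dp/dt·Δt = -0.001629  |  p_4 = 0.816744
  5  |  dp/dt·Δt = -0.000743  |  p_5 = 0.816001

0.8160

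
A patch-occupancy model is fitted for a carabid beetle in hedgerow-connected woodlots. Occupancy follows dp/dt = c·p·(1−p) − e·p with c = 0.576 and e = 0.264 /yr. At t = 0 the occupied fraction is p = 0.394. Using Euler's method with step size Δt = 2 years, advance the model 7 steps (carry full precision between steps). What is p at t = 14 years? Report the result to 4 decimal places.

Update rule: p ← p + [c·p·(1−p) − e·p]·Δt with Δt = 2.
t = 2: p = 0.39400 + (+0.06702) = 0.46102
t = 4: p = 0.46102 + (+0.04283) = 0.50385
t = 6: p = 0.50385 + (+0.02195) = 0.52580
t = 8: p = 0.52580 + (+0.00961) = 0.53541
t = 10: p = 0.53541 + (+0.00386) = 0.53927
t = 12: p = 0.53927 + (+0.00149) = 0.54076
t = 14: p = 0.54076 + (+0.00057) = 0.54132

0.5413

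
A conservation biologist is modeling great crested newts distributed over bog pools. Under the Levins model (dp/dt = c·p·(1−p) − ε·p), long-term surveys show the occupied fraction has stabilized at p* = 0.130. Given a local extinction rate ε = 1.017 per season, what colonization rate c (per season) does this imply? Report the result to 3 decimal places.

At equilibrium c(1−p*) = ε, so c = ε/(1−p*).
c = 1.017/(1 − 0.130) = 1.017/0.8700 = 1.1690.

1.169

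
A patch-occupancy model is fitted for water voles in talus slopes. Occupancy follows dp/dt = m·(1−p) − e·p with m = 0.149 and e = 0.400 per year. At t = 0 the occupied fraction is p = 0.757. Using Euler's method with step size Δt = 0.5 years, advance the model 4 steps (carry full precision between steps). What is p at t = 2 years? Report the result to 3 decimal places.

0.406

Update rule: p ← p + [m·(1−p) − e·p]·Δt with Δt = 0.5.
t = 0.5: p = 0.75700 + (-0.13330) = 0.62370
t = 1: p = 0.62370 + (-0.09671) = 0.52700
t = 1.5: p = 0.52700 + (-0.07016) = 0.45684
t = 2: p = 0.45684 + (-0.05090) = 0.40593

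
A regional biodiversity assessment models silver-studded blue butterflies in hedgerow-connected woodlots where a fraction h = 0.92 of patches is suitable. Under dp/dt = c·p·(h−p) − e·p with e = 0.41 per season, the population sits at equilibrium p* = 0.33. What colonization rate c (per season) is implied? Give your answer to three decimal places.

0.695

At equilibrium c(h−p*) = e, so c = e/(h−p*).
c = 0.41/(0.92 − 0.33) = 0.41/0.5900 = 0.6949.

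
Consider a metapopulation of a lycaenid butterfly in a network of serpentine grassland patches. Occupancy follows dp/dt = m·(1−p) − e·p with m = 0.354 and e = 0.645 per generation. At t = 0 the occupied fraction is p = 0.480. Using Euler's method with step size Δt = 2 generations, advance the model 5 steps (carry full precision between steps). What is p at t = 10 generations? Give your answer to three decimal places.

Update rule: p ← p + [m·(1−p) − e·p]·Δt with Δt = 2.
step 1: Δp = -0.25104, p = 0.22896
step 2: Δp = +0.25054, p = 0.47950
step 3: Δp = -0.25004, p = 0.22946
step 4: Δp = +0.24954, p = 0.47900
step 5: Δp = -0.24904, p = 0.22996

0.230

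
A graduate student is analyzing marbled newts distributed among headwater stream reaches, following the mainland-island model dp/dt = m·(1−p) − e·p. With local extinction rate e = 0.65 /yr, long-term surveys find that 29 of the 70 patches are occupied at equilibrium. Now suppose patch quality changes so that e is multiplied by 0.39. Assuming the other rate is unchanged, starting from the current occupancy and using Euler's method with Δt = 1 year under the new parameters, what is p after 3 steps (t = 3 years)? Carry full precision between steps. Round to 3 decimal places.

0.639

Observed p* = 29/70 = 0.41429.
Balance m(1−p*) = e·p* gives m = e·p*/(1−p*) = 0.65×0.41429/0.58571 = 0.45976.
Starting from p₀ = 0.41429; update p ← p + (dp/dt)·Δt with the new parameters.
step 1: Δp = +0.16426, p = 0.57855
step 2: Δp = +0.04710, p = 0.62565
step 3: Δp = +0.01351, p = 0.63916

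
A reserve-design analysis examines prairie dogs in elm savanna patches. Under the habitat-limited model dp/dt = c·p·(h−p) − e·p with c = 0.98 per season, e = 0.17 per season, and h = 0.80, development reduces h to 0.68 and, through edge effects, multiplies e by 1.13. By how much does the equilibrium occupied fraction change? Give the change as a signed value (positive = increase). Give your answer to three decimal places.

-0.143

Before: p* = h − e/c = 0.80 − 0.17/0.98 = 0.80 − 0.1735 = 0.6265.
After: c = 0.98, e = 0.1921, h = 0.68; p* = 0.68 − 0.1921/0.98 = 0.4840.
Δp* = 0.4840 − 0.6265 = -0.1426.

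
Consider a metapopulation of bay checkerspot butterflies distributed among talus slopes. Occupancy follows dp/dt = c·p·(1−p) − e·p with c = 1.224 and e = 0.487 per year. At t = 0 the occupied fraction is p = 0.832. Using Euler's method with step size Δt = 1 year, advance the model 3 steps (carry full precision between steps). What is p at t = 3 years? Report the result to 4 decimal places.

Update rule: p ← p + [c·p·(1−p) − e·p]·Δt with Δt = 1.
  1  |  dp/dt·Δt = -0.234098  |  p_1 = 0.597902
  2  |  dp/dt·Δt = +0.003090  |  p_2 = 0.600992
  3  |  dp/dt·Δt = +0.000833  |  p_3 = 0.601825

0.6018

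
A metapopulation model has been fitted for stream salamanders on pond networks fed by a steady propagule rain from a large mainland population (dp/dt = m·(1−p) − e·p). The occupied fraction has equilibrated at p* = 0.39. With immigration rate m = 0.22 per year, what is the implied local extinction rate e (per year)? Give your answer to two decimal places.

At equilibrium m(1−p*) = e·p*, so e = m(1−p*)/p*.
e = 0.22 × 0.6100 / 0.39 = 0.3441.

0.34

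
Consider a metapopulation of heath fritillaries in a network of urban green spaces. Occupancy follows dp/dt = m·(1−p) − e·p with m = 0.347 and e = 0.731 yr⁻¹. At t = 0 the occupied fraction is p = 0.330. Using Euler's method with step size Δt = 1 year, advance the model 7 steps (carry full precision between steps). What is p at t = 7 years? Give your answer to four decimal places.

Update rule: p ← p + [m·(1−p) − e·p]·Δt with Δt = 1.
t = 1: p = 0.33000 + (-0.00874) = 0.32126
t = 2: p = 0.32126 + (+0.00068) = 0.32194
t = 3: p = 0.32194 + (-0.00005) = 0.32189
t = 4: p = 0.32189 + (+0.00000) = 0.32189
t = 5: p = 0.32189 + (-0.00000) = 0.32189
t = 6: p = 0.32189 + (+0.00000) = 0.32189
t = 7: p = 0.32189 + (-0.00000) = 0.32189

0.3219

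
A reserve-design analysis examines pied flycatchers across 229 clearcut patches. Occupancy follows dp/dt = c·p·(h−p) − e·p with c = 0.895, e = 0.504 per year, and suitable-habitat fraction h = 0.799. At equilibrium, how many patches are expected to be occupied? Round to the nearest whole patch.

p* = h − e/c = 0.799 − 0.5631 = 0.2359.
Expected occupied patches = N × p* = 229 × 0.2359 = 54.01 ≈ 54.

54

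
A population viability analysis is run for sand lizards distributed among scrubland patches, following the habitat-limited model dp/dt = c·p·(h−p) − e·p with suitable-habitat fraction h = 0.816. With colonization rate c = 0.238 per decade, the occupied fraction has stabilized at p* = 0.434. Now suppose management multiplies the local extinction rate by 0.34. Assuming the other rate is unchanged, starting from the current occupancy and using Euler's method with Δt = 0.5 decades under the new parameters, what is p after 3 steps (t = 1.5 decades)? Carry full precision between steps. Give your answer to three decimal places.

0.472

Balance c(h−p*) = e gives e = 0.238×(0.816 − 0.43400) = 0.09092.
Starting from p₀ = 0.43400; update p ← p + (dp/dt)·Δt with the new parameters.
  1  |  dp/dt·Δt = +0.013021  |  p_1 = 0.447021
  2  |  dp/dt·Δt = +0.012719  |  p_2 = 0.459740
  3  |  dp/dt·Δt = +0.012385  |  p_3 = 0.472125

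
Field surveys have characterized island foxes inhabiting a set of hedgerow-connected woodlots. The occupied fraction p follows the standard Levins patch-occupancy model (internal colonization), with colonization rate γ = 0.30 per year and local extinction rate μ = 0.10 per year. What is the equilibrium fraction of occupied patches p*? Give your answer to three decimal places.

Setting dp/dt = 0 and dividing through by p* gives γ·(1−p*) = μ.
So p* = 1 − μ/γ = 1 − 0.10/0.30 = 1 − 0.3333 = 0.6667.

0.667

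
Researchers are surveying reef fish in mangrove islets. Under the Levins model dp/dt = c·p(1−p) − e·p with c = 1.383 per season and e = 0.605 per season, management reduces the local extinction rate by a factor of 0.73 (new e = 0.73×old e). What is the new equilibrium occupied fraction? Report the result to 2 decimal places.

Before: p* = 1 − 0.605/1.383 = 0.5625.
After the change, c = 1.383, e = 0.44165, so p* = 1 − 0.44165/1.383 = 0.6807.

0.68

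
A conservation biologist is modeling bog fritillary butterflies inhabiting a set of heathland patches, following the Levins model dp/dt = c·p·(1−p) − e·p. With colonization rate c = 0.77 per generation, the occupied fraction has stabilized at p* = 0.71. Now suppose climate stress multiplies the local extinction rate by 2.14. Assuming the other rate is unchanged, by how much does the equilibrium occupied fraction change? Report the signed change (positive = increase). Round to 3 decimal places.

-0.331

Balance c(1−p*) = e gives e = 0.77×(1 − 0.71000) = 0.22330.
New p* = 1 − e/c = 1 − 0.47786/0.77000 = 0.37940.
Δp* = 0.37940 − 0.71000 = -0.33060.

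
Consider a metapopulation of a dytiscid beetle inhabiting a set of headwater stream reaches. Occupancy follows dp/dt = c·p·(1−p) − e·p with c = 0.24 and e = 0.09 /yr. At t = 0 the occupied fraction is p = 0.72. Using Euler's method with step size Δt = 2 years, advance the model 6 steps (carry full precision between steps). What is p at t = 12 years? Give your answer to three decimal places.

Update rule: p ← p + [c·p·(1−p) − e·p]·Δt with Δt = 2.
  1  |  dp/dt·Δt = -0.032832  |  p_1 = 0.687168
  2  |  dp/dt·Δt = -0.020506  |  p_2 = 0.666662
  3  |  dp/dt·Δt = -0.013332  |  p_3 = 0.653331
  4  |  dp/dt·Δt = -0.008884  |  p_4 = 0.644446
  5  |  dp/dt·Δt = -0.006015  |  p_5 = 0.638431
  6  |  dp/dt·Δt = -0.004116  |  p_6 = 0.634315

0.634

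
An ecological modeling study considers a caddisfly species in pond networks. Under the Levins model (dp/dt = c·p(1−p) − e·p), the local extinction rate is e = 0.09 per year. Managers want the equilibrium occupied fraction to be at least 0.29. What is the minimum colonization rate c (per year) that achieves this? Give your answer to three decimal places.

0.127

p* = 1 − e/c ≥ 0.29 requires e/c ≤ 0.7100, i.e. c ≥ e/0.7100.
c_min = 0.09/0.7100 = 0.1268.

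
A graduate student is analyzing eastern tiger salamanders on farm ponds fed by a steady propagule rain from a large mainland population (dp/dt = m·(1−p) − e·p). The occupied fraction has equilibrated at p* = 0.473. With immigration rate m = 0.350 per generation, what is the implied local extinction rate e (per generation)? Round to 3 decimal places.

0.390

At equilibrium m(1−p*) = e·p*, so e = m(1−p*)/p*.
e = 0.350 × 0.5270 / 0.473 = 0.3900.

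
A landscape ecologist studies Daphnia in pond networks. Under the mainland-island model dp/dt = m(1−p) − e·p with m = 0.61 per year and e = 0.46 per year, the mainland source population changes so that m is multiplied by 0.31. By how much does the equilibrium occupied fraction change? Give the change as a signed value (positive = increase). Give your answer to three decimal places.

Before: p* = 0.61/(0.61+0.46) = 0.5701.
After: m = 0.1891, e = 0.46; p* = 0.1891/0.6491 = 0.2913.
Δp* = 0.2913 − 0.5701 = -0.2788.

-0.279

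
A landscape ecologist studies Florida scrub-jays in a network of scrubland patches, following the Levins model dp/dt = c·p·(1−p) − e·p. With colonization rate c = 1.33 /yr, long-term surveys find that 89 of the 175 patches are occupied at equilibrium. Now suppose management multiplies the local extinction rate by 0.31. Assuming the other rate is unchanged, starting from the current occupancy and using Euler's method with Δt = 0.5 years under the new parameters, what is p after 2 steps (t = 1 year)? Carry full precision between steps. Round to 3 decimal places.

Observed p* = 89/175 = 0.50857.
Balance c(1−p*) = e gives e = 1.33×(1 − 0.50857) = 0.65360.
Starting from p₀ = 0.50857; update p ← p + (dp/dt)·Δt with the new parameters.
  1  |  dp/dt·Δt = +0.114679  |  p_1 = 0.623250
  2  |  dp/dt·Δt = +0.093008  |  p_2 = 0.716258

0.716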